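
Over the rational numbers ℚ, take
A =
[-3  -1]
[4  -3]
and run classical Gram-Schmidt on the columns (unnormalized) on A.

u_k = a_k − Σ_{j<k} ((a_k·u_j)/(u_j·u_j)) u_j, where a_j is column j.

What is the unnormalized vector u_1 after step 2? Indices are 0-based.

u_1 = (-52/25, -39/25)

Step 1: u_0 = a_0 = (-3, 4).
Step 2: u_1 = a_1 − (-9/25)·u_0 = (-52/25, -39/25).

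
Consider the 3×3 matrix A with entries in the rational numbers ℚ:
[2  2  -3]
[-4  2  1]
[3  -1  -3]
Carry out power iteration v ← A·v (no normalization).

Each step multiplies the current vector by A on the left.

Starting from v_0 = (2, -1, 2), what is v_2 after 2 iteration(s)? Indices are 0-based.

v_2 = (-27, 1, -7)

v_0 = (2, -1, 2).
v_1 = A·v_0 = (-4, -8, 1).
v_2 = A·v_1 = (-27, 1, -7).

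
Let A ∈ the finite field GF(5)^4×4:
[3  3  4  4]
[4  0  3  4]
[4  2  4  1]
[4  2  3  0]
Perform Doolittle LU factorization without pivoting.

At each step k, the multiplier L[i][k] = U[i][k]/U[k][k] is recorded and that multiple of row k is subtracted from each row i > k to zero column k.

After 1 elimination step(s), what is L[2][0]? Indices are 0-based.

L[2][0] = 3

k=0: U[0][0]=3
  eliminate (1,0): mult=3, new row 1: (0, 1, 1, 2); set L[1][0]=3
  eliminate (2,0): mult=3, new row 2: (0, 3, 2, 4); set L[2][0]=3
  eliminate (3,0): mult=3, new row 3: (0, 3, 1, 3); set L[3][0]=3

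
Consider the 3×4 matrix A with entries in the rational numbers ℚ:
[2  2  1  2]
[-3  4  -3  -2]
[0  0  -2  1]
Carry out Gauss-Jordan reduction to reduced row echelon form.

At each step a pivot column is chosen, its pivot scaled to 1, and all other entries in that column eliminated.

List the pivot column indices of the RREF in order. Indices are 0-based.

pivot columns: 0, 1, 2

[1] R0 /= 2  ⇒  (1, 1, 1/2, 1)
     R1 -= -3·R0  ⇒  (0, 7, -3/2, 1)
[2] R1 /= 7  ⇒  (0, 1, -3/14, 1/7)
     R0 -= 1·R1  ⇒  (1, 0, 5/7, 6/7)
[3] R2 /= -2  ⇒  (0, 0, 1, -1/2)
     R0 -= 5/7·R2  ⇒  (1, 0, 0, 17/14)
     R1 -= -3/14·R2  ⇒  (0, 1, 0, 1/28)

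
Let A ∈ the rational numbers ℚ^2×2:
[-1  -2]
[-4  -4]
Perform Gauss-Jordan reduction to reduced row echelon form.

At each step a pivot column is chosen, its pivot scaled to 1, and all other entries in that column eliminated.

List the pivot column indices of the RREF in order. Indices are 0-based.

[1] R0 /= -1  ⇒  (1, 2)
     R1 -= -4·R0  ⇒  (0, 4)
[2] R1 /= 4  ⇒  (0, 1)
     R0 -= 2·R1  ⇒  (1, 0)

pivot columns: 0, 1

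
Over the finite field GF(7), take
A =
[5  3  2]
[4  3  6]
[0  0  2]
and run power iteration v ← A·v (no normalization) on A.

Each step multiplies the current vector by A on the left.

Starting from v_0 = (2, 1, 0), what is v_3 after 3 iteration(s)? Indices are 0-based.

v_0 = (2, 1, 0).
v_1 = A·v_0 = (6, 4, 0).
v_2 = A·v_1 = (0, 1, 0).
v_3 = A·v_2 = (3, 3, 0).

v_3 = (3, 3, 0)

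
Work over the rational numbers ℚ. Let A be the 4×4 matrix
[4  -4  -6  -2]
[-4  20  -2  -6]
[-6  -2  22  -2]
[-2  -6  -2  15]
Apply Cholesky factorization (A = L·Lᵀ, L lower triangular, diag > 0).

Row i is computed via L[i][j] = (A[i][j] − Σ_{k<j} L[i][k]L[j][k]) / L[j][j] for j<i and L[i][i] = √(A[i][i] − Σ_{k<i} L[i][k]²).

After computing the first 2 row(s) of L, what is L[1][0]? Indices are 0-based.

L[1][0] = -2

Step 1: L[0][0] = √(4) = 2.
  L[1][0] = (-4) / L[0][0] = -2.
Step 2: L[1][1] = √(16) = 4.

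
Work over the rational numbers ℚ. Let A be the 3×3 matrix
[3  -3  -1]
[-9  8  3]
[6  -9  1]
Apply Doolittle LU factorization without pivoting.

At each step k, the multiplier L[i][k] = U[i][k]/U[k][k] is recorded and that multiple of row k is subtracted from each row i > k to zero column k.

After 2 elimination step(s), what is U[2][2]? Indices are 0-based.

k=0: U[0][0]=3
  eliminate (1,0): mult=-3, new row 1: (0, -1, 0); set L[1][0]=-3
  eliminate (2,0): mult=2, new row 2: (0, -3, 3); set L[2][0]=2
k=1: U[1][1]=-1
  eliminate (2,1): mult=3, new row 2: (0, 0, 3); set L[2][1]=3

U[2][2] = 3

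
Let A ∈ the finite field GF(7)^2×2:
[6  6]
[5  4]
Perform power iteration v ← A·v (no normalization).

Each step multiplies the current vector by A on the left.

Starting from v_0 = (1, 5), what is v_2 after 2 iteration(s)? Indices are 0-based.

v_0 = (1, 5).
v_1 = A·v_0 = (1, 4).
v_2 = A·v_1 = (2, 0).

v_2 = (2, 0)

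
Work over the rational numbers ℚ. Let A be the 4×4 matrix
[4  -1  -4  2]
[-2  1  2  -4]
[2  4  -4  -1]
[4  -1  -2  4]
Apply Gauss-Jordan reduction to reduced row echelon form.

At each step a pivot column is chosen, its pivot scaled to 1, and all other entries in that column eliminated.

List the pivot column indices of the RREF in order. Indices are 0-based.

pivot columns: 0, 1, 2, 3

[1] R0 /= 4  ⇒  (1, -1/4, -1, 1/2)
     R1 -= -2·R0  ⇒  (0, 1/2, 0, -3)
     R2 -= 2·R0  ⇒  (0, 9/2, -2, -2)
     R3 -= 4·R0  ⇒  (0, 0, 2, 2)
[2] R1 /= 1/2  ⇒  (0, 1, 0, -6)
     R0 -= -1/4·R1  ⇒  (1, 0, -1, -1)
     R2 -= 9/2·R1  ⇒  (0, 0, -2, 25)
[3] R2 /= -2  ⇒  (0, 0, 1, -25/2)
     R0 -= -1·R2  ⇒  (1, 0, 0, -27/2)
     R3 -= 2·R2  ⇒  (0, 0, 0, 27)
[4] R3 /= 27  ⇒  (0, 0, 0, 1)
     R0 -= -27/2·R3  ⇒  (1, 0, 0, 0)
     R1 -= -6·R3  ⇒  (0, 1, 0, 0)
     R2 -= -25/2·R3  ⇒  (0, 0, 1, 0)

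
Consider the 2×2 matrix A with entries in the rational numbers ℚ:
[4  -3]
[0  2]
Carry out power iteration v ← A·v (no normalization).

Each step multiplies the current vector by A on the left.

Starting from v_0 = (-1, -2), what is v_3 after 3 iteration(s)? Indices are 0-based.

v_0 = (-1, -2).
v_1 = A·v_0 = (2, -4).
v_2 = A·v_1 = (20, -8).
v_3 = A·v_2 = (104, -16).

v_3 = (104, -16)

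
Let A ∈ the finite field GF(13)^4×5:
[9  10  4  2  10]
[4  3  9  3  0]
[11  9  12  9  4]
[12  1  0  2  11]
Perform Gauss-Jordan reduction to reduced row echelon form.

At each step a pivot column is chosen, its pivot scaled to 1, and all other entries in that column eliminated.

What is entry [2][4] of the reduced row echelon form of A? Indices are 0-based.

M[2][4] = 5

step 1: normalize row 0 (÷9) = (1, 4, 12, 6, 4)
  row 1: subtract 4×row0 = (0, 0, 0, 5, 10)
  row 2: subtract 11×row0 = (0, 4, 10, 8, 12)
  row 3: subtract 12×row0 = (0, 5, 12, 8, 2)
step 2: exchange rows 1,2
step 2: normalize row 1 (÷4) = (0, 1, 9, 2, 3)
  row 0: subtract 4×row1 = (1, 0, 2, 11, 5)
  row 3: subtract 5×row1 = (0, 0, 6, 11, 0)
step 3: exchange rows 2,3
step 3: normalize row 2 (÷6) = (0, 0, 1, 4, 0)
  row 0: subtract 2×row2 = (1, 0, 0, 3, 5)
  row 1: subtract 9×row2 = (0, 1, 0, 5, 3)
step 4: normalize row 3 (÷5) = (0, 0, 0, 1, 2)
  row 0: subtract 3×row3 = (1, 0, 0, 0, 12)
  row 1: subtract 5×row3 = (0, 1, 0, 0, 6)
  row 2: subtract 4×row3 = (0, 0, 1, 0, 5)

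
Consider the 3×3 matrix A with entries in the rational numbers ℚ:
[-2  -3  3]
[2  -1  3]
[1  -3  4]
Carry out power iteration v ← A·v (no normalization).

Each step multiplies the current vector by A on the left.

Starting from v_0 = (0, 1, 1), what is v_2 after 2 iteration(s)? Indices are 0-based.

v_0 = (0, 1, 1).
v_1 = A·v_0 = (0, 2, 1).
v_2 = A·v_1 = (-3, 1, -2).

v_2 = (-3, 1, -2)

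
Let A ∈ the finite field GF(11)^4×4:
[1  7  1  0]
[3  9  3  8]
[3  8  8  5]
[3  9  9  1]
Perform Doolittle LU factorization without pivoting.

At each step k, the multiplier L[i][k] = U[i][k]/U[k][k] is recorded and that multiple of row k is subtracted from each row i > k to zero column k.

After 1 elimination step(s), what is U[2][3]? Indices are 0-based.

[col 0] pivot 1
  R1 -= 3*R0 → (0, 10, 0, 8)  (L[1][0] := 3)
  R2 -= 3*R0 → (0, 9, 5, 5)  (L[2][0] := 3)
  R3 -= 3*R0 → (0, 10, 6, 1)  (L[3][0] := 3)

U[2][3] = 5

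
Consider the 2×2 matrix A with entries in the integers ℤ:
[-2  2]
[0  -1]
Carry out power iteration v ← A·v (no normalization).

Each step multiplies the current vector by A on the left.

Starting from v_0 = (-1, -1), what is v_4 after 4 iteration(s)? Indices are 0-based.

v_4 = (14, -1)

v_0 = (-1, -1).
v_1 = A·v_0 = (0, 1).
v_2 = A·v_1 = (2, -1).
v_3 = A·v_2 = (-6, 1).
v_4 = A·v_3 = (14, -1).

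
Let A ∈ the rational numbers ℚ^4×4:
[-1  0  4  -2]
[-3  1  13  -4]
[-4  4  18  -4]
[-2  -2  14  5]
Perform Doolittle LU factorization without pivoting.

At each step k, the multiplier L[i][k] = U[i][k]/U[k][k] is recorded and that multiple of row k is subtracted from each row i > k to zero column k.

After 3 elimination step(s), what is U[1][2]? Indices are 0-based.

[col 0] pivot -1
  R1 -= 3*R0 → (0, 1, 1, 2)  (L[1][0] := 3)
  R2 -= 4*R0 → (0, 4, 2, 4)  (L[2][0] := 4)
  R3 -= 2*R0 → (0, -2, 6, 9)  (L[3][0] := 2)
[col 1] pivot 1
  R2 -= 4*R1 → (0, 0, -2, -4)  (L[2][1] := 4)
  R3 -= -2*R1 → (0, 0, 8, 13)  (L[3][1] := -2)
[col 2] pivot -2
  R3 -= -4*R2 → (0, 0, 0, -3)  (L[3][2] := -4)

U[1][2] = 1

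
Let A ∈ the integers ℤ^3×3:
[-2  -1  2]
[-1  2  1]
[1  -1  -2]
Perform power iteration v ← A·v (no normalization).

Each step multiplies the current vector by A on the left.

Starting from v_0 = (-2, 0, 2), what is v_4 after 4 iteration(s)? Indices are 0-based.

v_0 = (-2, 0, 2).
v_1 = A·v_0 = (8, 4, -6).
v_2 = A·v_1 = (-32, -6, 16).
v_3 = A·v_2 = (102, 36, -58).
v_4 = A·v_3 = (-356, -88, 182).

v_4 = (-356, -88, 182)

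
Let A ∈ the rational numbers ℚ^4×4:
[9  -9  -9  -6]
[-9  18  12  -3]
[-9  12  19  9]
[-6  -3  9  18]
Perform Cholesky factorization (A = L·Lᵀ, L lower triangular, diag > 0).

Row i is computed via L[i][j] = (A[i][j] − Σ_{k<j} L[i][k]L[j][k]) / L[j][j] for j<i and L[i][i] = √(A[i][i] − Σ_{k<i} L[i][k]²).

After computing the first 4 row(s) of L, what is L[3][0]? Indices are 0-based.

L[3][0] = -2

Step 1: L[0][0] = √(9) = 3.
  L[1][0] = (-9) / L[0][0] = -3.
Step 2: L[1][1] = √(9) = 3.
  L[2][0] = (-9) / L[0][0] = -3.
  L[2][1] = (3) / L[1][1] = 1.
Step 3: L[2][2] = √(9) = 3.
  L[3][0] = (-6) / L[0][0] = -2.
  L[3][1] = (-9) / L[1][1] = -3.
  L[3][2] = (6) / L[2][2] = 2.
Step 4: L[3][3] = √(1) = 1.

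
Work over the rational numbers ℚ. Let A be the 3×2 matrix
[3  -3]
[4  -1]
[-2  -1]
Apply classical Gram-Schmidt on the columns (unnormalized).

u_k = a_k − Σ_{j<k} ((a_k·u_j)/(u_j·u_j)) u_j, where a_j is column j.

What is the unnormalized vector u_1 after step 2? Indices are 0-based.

Step 1: u_0 = a_0 = (3, 4, -2).
Step 2: u_1 = a_1 − (-11/29)·u_0 = (-54/29, 15/29, -51/29).

u_1 = (-54/29, 15/29, -51/29)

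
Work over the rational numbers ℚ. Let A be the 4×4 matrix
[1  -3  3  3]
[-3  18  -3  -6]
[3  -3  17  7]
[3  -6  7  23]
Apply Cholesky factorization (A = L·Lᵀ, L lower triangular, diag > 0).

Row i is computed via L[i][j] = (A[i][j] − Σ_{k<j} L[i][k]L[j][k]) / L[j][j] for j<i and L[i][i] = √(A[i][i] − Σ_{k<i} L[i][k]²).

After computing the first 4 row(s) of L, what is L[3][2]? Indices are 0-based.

L[3][2] = -2

Step 1: L[0][0] = √(1) = 1.
  L[1][0] = (-3) / L[0][0] = -3.
Step 2: L[1][1] = √(9) = 3.
  L[2][0] = (3) / L[0][0] = 3.
  L[2][1] = (6) / L[1][1] = 2.
Step 3: L[2][2] = √(4) = 2.
  L[3][0] = (3) / L[0][0] = 3.
  L[3][1] = (3) / L[1][1] = 1.
  L[3][2] = (-4) / L[2][2] = -2.
Step 4: L[3][3] = √(9) = 3.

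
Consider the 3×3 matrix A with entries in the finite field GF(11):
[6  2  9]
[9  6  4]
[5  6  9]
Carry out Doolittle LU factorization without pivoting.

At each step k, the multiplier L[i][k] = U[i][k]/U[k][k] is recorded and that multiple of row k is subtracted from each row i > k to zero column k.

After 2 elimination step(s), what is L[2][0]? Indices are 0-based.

L[2][0] = 10

[col 0] pivot 6
  R1 -= 7*R0 → (0, 3, 7)  (L[1][0] := 7)
  R2 -= 10*R0 → (0, 8, 7)  (L[2][0] := 10)
[col 1] pivot 3
  R2 -= 10*R1 → (0, 0, 3)  (L[2][1] := 10)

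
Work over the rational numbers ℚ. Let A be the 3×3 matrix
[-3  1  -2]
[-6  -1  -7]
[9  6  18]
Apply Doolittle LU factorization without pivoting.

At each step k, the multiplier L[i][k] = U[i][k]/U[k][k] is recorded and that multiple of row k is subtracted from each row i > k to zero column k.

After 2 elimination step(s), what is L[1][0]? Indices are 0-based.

L[1][0] = 2

k=0: U[0][0]=-3
  eliminate (1,0): mult=2, new row 1: (0, -3, -3); set L[1][0]=2
  eliminate (2,0): mult=-3, new row 2: (0, 9, 12); set L[2][0]=-3
k=1: U[1][1]=-3
  eliminate (2,1): mult=-3, new row 2: (0, 0, 3); set L[2][1]=-3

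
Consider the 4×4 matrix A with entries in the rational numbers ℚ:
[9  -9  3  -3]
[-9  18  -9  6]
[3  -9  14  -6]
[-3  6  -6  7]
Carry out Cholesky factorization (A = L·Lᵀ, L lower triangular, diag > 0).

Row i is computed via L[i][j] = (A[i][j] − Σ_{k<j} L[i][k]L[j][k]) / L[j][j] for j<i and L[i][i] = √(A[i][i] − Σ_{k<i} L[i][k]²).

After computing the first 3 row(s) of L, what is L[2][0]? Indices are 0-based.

L[2][0] = 1

Step 1: L[0][0] = √(9) = 3.
  L[1][0] = (-9) / L[0][0] = -3.
Step 2: L[1][1] = √(9) = 3.
  L[2][0] = (3) / L[0][0] = 1.
  L[2][1] = (-6) / L[1][1] = -2.
Step 3: L[2][2] = √(9) = 3.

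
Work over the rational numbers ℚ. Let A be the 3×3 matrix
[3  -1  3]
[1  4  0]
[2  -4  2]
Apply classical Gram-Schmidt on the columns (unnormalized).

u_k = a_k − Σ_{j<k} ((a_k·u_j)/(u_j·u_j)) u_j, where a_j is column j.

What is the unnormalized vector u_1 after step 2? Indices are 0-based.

u_1 = (1/2, 9/2, -3)

Step 1: u_0 = a_0 = (3, 1, 2).
Step 2: u_1 = a_1 − (-1/2)·u_0 = (1/2, 9/2, -3).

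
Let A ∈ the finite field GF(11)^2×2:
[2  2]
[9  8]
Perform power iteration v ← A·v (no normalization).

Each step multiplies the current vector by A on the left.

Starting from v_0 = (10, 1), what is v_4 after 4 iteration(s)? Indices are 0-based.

v_0 = (10, 1).
v_1 = A·v_0 = (0, 10).
v_2 = A·v_1 = (9, 3).
v_3 = A·v_2 = (2, 6).
v_4 = A·v_3 = (5, 0).

v_4 = (5, 0)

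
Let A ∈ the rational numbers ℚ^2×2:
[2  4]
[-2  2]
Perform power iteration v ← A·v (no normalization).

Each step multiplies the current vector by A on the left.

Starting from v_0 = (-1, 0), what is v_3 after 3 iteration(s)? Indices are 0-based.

v_0 = (-1, 0).
v_1 = A·v_0 = (-2, 2).
v_2 = A·v_1 = (4, 8).
v_3 = A·v_2 = (40, 8).

v_3 = (40, 8)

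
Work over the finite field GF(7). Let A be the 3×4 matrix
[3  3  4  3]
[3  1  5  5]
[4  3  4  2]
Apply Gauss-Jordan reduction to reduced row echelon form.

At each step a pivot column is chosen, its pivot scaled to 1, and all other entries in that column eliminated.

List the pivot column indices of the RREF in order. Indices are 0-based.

[1] R0 /= 3  ⇒  (1, 1, 6, 1)
     R1 -= 3·R0  ⇒  (0, 5, 1, 2)
     R2 -= 4·R0  ⇒  (0, 6, 1, 5)
[2] R1 /= 5  ⇒  (0, 1, 3, 6)
     R0 -= 1·R1  ⇒  (1, 0, 3, 2)
     R2 -= 6·R1  ⇒  (0, 0, 4, 4)
[3] R2 /= 4  ⇒  (0, 0, 1, 1)
     R0 -= 3·R2  ⇒  (1, 0, 0, 6)
     R1 -= 3·R2  ⇒  (0, 1, 0, 3)

pivot columns: 0, 1, 2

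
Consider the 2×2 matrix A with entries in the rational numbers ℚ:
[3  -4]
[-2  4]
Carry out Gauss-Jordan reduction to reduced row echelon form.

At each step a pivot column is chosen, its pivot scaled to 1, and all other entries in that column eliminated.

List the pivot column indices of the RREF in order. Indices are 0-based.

pivot columns: 0, 1

step 1: normalize row 0 (÷3) = (1, -4/3)
  row 1: subtract -2×row0 = (0, 4/3)
step 2: normalize row 1 (÷4/3) = (0, 1)
  row 0: subtract -4/3×row1 = (1, 0)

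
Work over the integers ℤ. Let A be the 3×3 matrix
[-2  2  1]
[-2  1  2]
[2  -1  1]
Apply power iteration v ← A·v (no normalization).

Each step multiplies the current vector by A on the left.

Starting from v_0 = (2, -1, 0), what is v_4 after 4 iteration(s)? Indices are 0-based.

v_0 = (2, -1, 0).
v_1 = A·v_0 = (-6, -5, 5).
v_2 = A·v_1 = (7, 17, -2).
v_3 = A·v_2 = (18, -1, -5).
v_4 = A·v_3 = (-43, -47, 32).

v_4 = (-43, -47, 32)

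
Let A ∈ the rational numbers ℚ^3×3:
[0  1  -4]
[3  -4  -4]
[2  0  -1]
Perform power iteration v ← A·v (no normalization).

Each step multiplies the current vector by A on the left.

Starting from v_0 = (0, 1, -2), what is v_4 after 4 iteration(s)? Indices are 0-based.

v_0 = (0, 1, -2).
v_1 = A·v_0 = (9, 4, 2).
v_2 = A·v_1 = (-4, 3, 16).
v_3 = A·v_2 = (-61, -88, -24).
v_4 = A·v_3 = (8, 265, -98).

v_4 = (8, 265, -98)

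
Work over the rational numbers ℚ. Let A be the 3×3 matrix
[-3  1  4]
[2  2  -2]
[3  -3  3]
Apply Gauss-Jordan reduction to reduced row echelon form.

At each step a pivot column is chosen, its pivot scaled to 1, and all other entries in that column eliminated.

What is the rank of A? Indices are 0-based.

[1] R0 /= -3  ⇒  (1, -1/3, -4/3)
     R1 -= 2·R0  ⇒  (0, 8/3, 2/3)
     R2 -= 3·R0  ⇒  (0, -2, 7)
[2] R1 /= 8/3  ⇒  (0, 1, 1/4)
     R0 -= -1/3·R1  ⇒  (1, 0, -5/4)
     R2 -= -2·R1  ⇒  (0, 0, 15/2)
[3] R2 /= 15/2  ⇒  (0, 0, 1)
     R0 -= -5/4·R2  ⇒  (1, 0, 0)
     R1 -= 1/4·R2  ⇒  (0, 1, 0)

rank = 3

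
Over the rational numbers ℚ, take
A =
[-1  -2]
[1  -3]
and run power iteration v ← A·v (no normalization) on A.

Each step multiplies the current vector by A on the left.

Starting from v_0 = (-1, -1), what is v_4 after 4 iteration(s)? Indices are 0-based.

v_0 = (-1, -1).
v_1 = A·v_0 = (3, 2).
v_2 = A·v_1 = (-7, -3).
v_3 = A·v_2 = (13, 2).
v_4 = A·v_3 = (-17, 7).

v_4 = (-17, 7)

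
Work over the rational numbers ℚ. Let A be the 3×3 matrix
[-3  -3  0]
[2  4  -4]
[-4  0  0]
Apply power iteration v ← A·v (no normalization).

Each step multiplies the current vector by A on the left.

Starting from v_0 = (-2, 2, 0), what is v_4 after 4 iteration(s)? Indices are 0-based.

v_4 = (12, -376, -336)

v_0 = (-2, 2, 0).
v_1 = A·v_0 = (0, 4, 8).
v_2 = A·v_1 = (-12, -16, 0).
v_3 = A·v_2 = (84, -88, 48).
v_4 = A·v_3 = (12, -376, -336).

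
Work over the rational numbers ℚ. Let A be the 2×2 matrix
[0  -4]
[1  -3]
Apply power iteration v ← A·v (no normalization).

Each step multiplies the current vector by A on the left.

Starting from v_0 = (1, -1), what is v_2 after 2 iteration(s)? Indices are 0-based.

v_2 = (-16, -8)

v_0 = (1, -1).
v_1 = A·v_0 = (4, 4).
v_2 = A·v_1 = (-16, -8).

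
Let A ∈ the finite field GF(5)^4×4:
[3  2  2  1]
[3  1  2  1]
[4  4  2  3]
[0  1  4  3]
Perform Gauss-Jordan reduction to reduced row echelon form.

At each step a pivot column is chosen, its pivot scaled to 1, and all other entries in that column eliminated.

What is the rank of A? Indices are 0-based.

rank = 4

[1] R0 /= 3  ⇒  (1, 4, 4, 2)
     R1 -= 3·R0  ⇒  (0, 4, 0, 0)
     R2 -= 4·R0  ⇒  (0, 3, 1, 0)
[2] R1 /= 4  ⇒  (0, 1, 0, 0)
     R0 -= 4·R1  ⇒  (1, 0, 4, 2)
     R2 -= 3·R1  ⇒  (0, 0, 1, 0)
     R3 -= 1·R1  ⇒  (0, 0, 4, 3)
[3] R2 /= 1  ⇒  (0, 0, 1, 0)
     R0 -= 4·R2  ⇒  (1, 0, 0, 2)
     R3 -= 4·R2  ⇒  (0, 0, 0, 3)
[4] R3 /= 3  ⇒  (0, 0, 0, 1)
     R0 -= 2·R3  ⇒  (1, 0, 0, 0)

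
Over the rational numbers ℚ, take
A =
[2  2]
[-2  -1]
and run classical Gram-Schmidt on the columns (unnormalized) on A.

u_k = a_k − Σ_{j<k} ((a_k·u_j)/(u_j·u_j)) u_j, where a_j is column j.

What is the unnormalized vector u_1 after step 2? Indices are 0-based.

u_1 = (1/2, 1/2)

Step 1: u_0 = a_0 = (2, -2).
Step 2: u_1 = a_1 − (3/4)·u_0 = (1/2, 1/2).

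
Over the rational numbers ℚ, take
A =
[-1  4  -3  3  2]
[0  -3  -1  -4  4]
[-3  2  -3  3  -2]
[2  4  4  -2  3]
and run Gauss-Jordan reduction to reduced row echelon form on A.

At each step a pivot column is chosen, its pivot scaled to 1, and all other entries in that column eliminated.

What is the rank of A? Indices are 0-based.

pivot(0,0)=-1: scale R0 → (1, -4, 3, -3, -2)
  clear (2,0): R2 −= (-3)R0 → (0, -10, 6, -6, -8)
  clear (3,0): R3 −= (2)R0 → (0, 12, -2, 4, 7)
pivot(1,1)=-3: scale R1 → (0, 1, 1/3, 4/3, -4/3)
  clear (0,1): R0 −= (-4)R1 → (1, 0, 13/3, 7/3, -22/3)
  clear (2,1): R2 −= (-10)R1 → (0, 0, 28/3, 22/3, -64/3)
  clear (3,1): R3 −= (12)R1 → (0, 0, -6, -12, 23)
pivot(2,2)=28/3: scale R2 → (0, 0, 1, 11/14, -16/7)
  clear (0,2): R0 −= (13/3)R2 → (1, 0, 0, -15/14, 18/7)
  clear (1,2): R1 −= (1/3)R2 → (0, 1, 0, 15/14, -4/7)
  clear (3,2): R3 −= (-6)R2 → (0, 0, 0, -51/7, 65/7)
pivot(3,3)=-51/7: scale R3 → (0, 0, 0, 1, -65/51)
  clear (0,3): R0 −= (-15/14)R3 → (1, 0, 0, 0, 41/34)
  clear (1,3): R1 −= (15/14)R3 → (0, 1, 0, 0, 27/34)
  clear (2,3): R2 −= (11/14)R3 → (0, 0, 1, 0, -131/102)

rank = 4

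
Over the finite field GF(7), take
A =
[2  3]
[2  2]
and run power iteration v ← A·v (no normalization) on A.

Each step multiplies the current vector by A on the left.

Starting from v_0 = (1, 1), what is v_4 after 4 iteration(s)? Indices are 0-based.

v_4 = (2, 6)

v_0 = (1, 1).
v_1 = A·v_0 = (5, 4).
v_2 = A·v_1 = (1, 4).
v_3 = A·v_2 = (0, 3).
v_4 = A·v_3 = (2, 6).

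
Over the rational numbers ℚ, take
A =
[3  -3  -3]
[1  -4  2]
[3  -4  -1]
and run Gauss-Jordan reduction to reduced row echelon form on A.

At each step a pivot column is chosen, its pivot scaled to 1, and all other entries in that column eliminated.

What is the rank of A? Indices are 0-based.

step 1: normalize row 0 (÷3) = (1, -1, -1)
  row 1: subtract 1×row0 = (0, -3, 3)
  row 2: subtract 3×row0 = (0, -1, 2)
step 2: normalize row 1 (÷-3) = (0, 1, -1)
  row 0: subtract -1×row1 = (1, 0, -2)
  row 2: subtract -1×row1 = (0, 0, 1)
step 3: normalize row 2 (÷1) = (0, 0, 1)
  row 0: subtract -2×row2 = (1, 0, 0)
  row 1: subtract -1×row2 = (0, 1, 0)

rank = 3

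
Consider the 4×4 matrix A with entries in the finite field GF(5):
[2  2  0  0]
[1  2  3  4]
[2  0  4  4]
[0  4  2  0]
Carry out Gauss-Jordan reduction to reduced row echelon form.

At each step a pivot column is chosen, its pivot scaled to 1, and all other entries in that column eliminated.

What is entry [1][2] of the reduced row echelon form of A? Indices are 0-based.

M[1][2] = 3

[1] R0 /= 2  ⇒  (1, 1, 0, 0)
     R1 -= 1·R0  ⇒  (0, 1, 3, 4)
     R2 -= 2·R0  ⇒  (0, 3, 4, 4)
[2] R1 /= 1  ⇒  (0, 1, 3, 4)
     R0 -= 1·R1  ⇒  (1, 0, 2, 1)
     R2 -= 3·R1  ⇒  (0, 0, 0, 2)
     R3 -= 4·R1  ⇒  (0, 0, 0, 4)
column 2 empty below row 2
[3] R2 /= 2  ⇒  (0, 0, 0, 1)
     R0 -= 1·R2  ⇒  (1, 0, 2, 0)
     R1 -= 4·R2  ⇒  (0, 1, 3, 0)
     R3 -= 4·R2  ⇒  (0, 0, 0, 0)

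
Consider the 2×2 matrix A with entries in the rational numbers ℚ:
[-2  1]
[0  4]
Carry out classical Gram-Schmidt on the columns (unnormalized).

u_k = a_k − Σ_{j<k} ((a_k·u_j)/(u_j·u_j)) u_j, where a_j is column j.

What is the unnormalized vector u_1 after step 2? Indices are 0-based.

Step 1: u_0 = a_0 = (-2, 0).
Step 2: u_1 = a_1 − (-1/2)·u_0 = (0, 4).

u_1 = (0, 4)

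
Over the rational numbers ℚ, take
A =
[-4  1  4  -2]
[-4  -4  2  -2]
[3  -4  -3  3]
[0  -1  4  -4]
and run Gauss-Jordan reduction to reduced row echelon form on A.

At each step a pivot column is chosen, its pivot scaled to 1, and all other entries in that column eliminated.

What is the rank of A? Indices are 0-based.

rank = 4

pivot(0,0)=-4: scale R0 → (1, -1/4, -1, 1/2)
  clear (1,0): R1 −= (-4)R0 → (0, -5, -2, 0)
  clear (2,0): R2 −= (3)R0 → (0, -13/4, 0, 3/2)
pivot(1,1)=-5: scale R1 → (0, 1, 2/5, 0)
  clear (0,1): R0 −= (-1/4)R1 → (1, 0, -9/10, 1/2)
  clear (2,1): R2 −= (-13/4)R1 → (0, 0, 13/10, 3/2)
  clear (3,1): R3 −= (-1)R1 → (0, 0, 22/5, -4)
pivot(2,2)=13/10: scale R2 → (0, 0, 1, 15/13)
  clear (0,2): R0 −= (-9/10)R2 → (1, 0, 0, 20/13)
  clear (1,2): R1 −= (2/5)R2 → (0, 1, 0, -6/13)
  clear (3,2): R3 −= (22/5)R2 → (0, 0, 0, -118/13)
pivot(3,3)=-118/13: scale R3 → (0, 0, 0, 1)
  clear (0,3): R0 −= (20/13)R3 → (1, 0, 0, 0)
  clear (1,3): R1 −= (-6/13)R3 → (0, 1, 0, 0)
  clear (2,3): R2 −= (15/13)R3 → (0, 0, 1, 0)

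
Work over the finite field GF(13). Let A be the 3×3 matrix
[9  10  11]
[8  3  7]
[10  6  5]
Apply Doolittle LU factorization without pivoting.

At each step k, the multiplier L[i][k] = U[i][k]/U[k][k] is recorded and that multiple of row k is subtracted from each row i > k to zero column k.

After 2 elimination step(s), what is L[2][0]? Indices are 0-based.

L[2][0] = 4

[col 0] pivot 9
  R1 -= 11*R0 → (0, 10, 3)  (L[1][0] := 11)
  R2 -= 4*R0 → (0, 5, 0)  (L[2][0] := 4)
[col 1] pivot 10
  R2 -= 7*R1 → (0, 0, 5)  (L[2][1] := 7)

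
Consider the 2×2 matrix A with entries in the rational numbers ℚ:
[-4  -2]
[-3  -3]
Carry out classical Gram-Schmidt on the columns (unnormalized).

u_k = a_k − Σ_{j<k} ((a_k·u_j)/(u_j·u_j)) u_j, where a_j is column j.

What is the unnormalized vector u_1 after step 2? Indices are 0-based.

u_1 = (18/25, -24/25)

Step 1: u_0 = a_0 = (-4, -3).
Step 2: u_1 = a_1 − (17/25)·u_0 = (18/25, -24/25).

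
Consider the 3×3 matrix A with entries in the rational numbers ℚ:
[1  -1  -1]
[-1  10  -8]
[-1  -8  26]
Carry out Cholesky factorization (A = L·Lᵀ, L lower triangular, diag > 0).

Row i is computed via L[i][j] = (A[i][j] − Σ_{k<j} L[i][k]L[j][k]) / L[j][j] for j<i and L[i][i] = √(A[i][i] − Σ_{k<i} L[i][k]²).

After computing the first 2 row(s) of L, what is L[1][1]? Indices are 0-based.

Step 1: L[0][0] = √(1) = 1.
  L[1][0] = (-1) / L[0][0] = -1.
Step 2: L[1][1] = √(9) = 3.

L[1][1] = 3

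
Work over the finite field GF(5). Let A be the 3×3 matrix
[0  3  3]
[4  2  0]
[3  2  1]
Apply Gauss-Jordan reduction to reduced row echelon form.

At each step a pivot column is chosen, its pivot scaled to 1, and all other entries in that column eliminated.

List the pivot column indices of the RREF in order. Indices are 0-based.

pivot(0,0): swap R0↔R1
pivot(0,0)=4: scale R0 → (1, 3, 0)
  clear (2,0): R2 −= (3)R0 → (0, 3, 1)
pivot(1,1)=3: scale R1 → (0, 1, 1)
  clear (0,1): R0 −= (3)R1 → (1, 0, 2)
  clear (2,1): R2 −= (3)R1 → (0, 0, 3)
pivot(2,2)=3: scale R2 → (0, 0, 1)
  clear (0,2): R0 −= (2)R2 → (1, 0, 0)
  clear (1,2): R1 −= (1)R2 → (0, 1, 0)

pivot columns: 0, 1, 2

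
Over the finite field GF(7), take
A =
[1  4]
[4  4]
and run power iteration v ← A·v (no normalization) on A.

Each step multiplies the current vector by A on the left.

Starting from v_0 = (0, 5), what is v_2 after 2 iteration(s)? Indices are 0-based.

v_2 = (2, 6)

v_0 = (0, 5).
v_1 = A·v_0 = (6, 6).
v_2 = A·v_1 = (2, 6).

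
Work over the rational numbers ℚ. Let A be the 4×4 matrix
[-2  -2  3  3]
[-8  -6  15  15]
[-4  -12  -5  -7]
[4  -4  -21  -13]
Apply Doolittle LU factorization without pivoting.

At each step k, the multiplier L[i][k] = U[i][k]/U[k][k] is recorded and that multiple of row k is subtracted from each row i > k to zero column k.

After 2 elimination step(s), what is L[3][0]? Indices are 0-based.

[col 0] pivot -2
  R1 -= 4*R0 → (0, 2, 3, 3)  (L[1][0] := 4)
  R2 -= 2*R0 → (0, -8, -11, -13)  (L[2][0] := 2)
  R3 -= -2*R0 → (0, -8, -15, -7)  (L[3][0] := -2)
[col 1] pivot 2
  R2 -= -4*R1 → (0, 0, 1, -1)  (L[2][1] := -4)
  R3 -= -4*R1 → (0, 0, -3, 5)  (L[3][1] := -4)

L[3][0] = -2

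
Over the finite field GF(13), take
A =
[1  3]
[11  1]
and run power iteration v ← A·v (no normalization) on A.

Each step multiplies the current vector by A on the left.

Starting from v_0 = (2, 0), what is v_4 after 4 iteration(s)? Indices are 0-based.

v_0 = (2, 0).
v_1 = A·v_0 = (2, 9).
v_2 = A·v_1 = (3, 5).
v_3 = A·v_2 = (5, 12).
v_4 = A·v_3 = (2, 2).

v_4 = (2, 2)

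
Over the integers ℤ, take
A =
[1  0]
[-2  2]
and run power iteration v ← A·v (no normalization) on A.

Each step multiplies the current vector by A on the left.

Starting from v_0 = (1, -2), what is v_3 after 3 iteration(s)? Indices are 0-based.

v_0 = (1, -2).
v_1 = A·v_0 = (1, -6).
v_2 = A·v_1 = (1, -14).
v_3 = A·v_2 = (1, -30).

v_3 = (1, -30)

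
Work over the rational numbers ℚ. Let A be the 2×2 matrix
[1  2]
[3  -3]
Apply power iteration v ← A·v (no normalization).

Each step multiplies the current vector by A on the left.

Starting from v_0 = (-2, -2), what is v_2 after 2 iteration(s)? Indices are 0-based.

v_0 = (-2, -2).
v_1 = A·v_0 = (-6, 0).
v_2 = A·v_1 = (-6, -18).

v_2 = (-6, -18)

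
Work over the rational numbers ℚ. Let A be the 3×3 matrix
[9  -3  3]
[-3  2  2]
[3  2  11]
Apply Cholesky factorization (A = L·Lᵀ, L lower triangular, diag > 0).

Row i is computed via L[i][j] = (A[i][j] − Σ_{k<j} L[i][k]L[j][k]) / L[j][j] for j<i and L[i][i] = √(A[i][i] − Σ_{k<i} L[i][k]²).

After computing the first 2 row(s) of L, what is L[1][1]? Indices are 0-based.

L[1][1] = 1

Step 1: L[0][0] = √(9) = 3.
  L[1][0] = (-3) / L[0][0] = -1.
Step 2: L[1][1] = √(1) = 1.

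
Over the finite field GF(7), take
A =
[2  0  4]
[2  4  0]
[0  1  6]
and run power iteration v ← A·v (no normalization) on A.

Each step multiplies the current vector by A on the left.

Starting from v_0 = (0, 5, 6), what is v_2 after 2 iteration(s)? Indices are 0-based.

v_0 = (0, 5, 6).
v_1 = A·v_0 = (3, 6, 6).
v_2 = A·v_1 = (2, 2, 0).

v_2 = (2, 2, 0)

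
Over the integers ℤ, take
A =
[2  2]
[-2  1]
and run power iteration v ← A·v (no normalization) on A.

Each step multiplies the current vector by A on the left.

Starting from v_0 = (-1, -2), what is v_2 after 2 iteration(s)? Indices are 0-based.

v_2 = (-12, 12)

v_0 = (-1, -2).
v_1 = A·v_0 = (-6, 0).
v_2 = A·v_1 = (-12, 12).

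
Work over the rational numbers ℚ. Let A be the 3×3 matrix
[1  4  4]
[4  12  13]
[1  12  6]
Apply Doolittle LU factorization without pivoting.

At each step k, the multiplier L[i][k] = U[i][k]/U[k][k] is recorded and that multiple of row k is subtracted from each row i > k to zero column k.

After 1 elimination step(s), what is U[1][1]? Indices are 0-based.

Step 1: pivot at (0,0) is 1.
  row1 ← row1 − (4)·row0  ⇒  L[1][0]=4, U row1=(0, -4, -3)
  row2 ← row2 − (1)·row0  ⇒  L[2][0]=1, U row2=(0, 8, 2)

U[1][1] = -4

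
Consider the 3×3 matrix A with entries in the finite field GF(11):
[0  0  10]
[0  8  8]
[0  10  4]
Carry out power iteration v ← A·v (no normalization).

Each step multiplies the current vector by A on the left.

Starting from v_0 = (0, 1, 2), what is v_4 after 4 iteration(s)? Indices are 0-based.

v_4 = (1, 5, 4)

v_0 = (0, 1, 2).
v_1 = A·v_0 = (9, 2, 7).
v_2 = A·v_1 = (4, 6, 4).
v_3 = A·v_2 = (7, 3, 10).
v_4 = A·v_3 = (1, 5, 4).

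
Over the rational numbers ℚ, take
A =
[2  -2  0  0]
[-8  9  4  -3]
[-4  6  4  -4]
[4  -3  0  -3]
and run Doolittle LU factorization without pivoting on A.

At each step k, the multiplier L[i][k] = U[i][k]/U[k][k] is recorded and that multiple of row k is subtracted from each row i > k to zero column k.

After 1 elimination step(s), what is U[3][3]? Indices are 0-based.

U[3][3] = -3

[col 0] pivot 2
  R1 -= -4*R0 → (0, 1, 4, -3)  (L[1][0] := -4)
  R2 -= -2*R0 → (0, 2, 4, -4)  (L[2][0] := -2)
  R3 -= 2*R0 → (0, 1, 0, -3)  (L[3][0] := 2)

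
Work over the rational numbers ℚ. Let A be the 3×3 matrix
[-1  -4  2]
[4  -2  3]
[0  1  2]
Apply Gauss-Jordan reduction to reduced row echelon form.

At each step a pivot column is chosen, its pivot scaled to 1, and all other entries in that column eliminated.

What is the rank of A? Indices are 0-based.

rank = 3

pivot(0,0)=-1: scale R0 → (1, 4, -2)
  clear (1,0): R1 −= (4)R0 → (0, -18, 11)
pivot(1,1)=-18: scale R1 → (0, 1, -11/18)
  clear (0,1): R0 −= (4)R1 → (1, 0, 4/9)
  clear (2,1): R2 −= (1)R1 → (0, 0, 47/18)
pivot(2,2)=47/18: scale R2 → (0, 0, 1)
  clear (0,2): R0 −= (4/9)R2 → (1, 0, 0)
  clear (1,2): R1 −= (-11/18)R2 → (0, 1, 0)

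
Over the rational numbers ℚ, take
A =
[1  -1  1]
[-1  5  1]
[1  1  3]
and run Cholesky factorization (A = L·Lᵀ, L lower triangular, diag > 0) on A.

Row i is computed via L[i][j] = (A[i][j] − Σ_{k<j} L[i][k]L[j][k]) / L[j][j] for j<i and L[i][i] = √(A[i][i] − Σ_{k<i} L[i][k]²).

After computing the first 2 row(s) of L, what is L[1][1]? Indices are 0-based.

L[1][1] = 2

Step 1: L[0][0] = √(1) = 1.
  L[1][0] = (-1) / L[0][0] = -1.
Step 2: L[1][1] = √(4) = 2.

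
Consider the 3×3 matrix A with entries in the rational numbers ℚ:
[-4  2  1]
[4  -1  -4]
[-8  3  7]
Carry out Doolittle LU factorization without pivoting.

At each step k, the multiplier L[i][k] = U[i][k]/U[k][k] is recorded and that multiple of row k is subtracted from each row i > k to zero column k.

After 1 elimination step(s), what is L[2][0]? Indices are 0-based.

L[2][0] = 2

k=0: U[0][0]=-4
  eliminate (1,0): mult=-1, new row 1: (0, 1, -3); set L[1][0]=-1
  eliminate (2,0): mult=2, new row 2: (0, -1, 5); set L[2][0]=2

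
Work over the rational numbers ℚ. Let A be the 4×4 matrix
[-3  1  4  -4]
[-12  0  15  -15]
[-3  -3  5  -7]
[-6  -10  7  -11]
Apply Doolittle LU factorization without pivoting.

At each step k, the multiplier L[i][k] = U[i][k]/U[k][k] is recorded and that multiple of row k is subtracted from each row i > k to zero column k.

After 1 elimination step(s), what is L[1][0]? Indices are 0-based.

L[1][0] = 4

[col 0] pivot -3
  R1 -= 4*R0 → (0, -4, -1, 1)  (L[1][0] := 4)
  R2 -= 1*R0 → (0, -4, 1, -3)  (L[2][0] := 1)
  R3 -= 2*R0 → (0, -12, -1, -3)  (L[3][0] := 2)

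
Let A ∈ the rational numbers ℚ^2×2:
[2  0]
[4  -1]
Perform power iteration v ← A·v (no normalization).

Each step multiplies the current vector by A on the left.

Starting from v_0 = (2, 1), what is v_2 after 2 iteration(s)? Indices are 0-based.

v_2 = (8, 9)

v_0 = (2, 1).
v_1 = A·v_0 = (4, 7).
v_2 = A·v_1 = (8, 9).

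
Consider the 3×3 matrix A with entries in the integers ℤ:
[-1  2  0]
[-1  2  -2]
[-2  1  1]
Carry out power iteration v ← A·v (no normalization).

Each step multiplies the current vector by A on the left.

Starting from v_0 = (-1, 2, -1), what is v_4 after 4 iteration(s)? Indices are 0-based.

v_4 = (-3, 27, -12)

v_0 = (-1, 2, -1).
v_1 = A·v_0 = (5, 7, 3).
v_2 = A·v_1 = (9, 3, 0).
v_3 = A·v_2 = (-3, -3, -15).
v_4 = A·v_3 = (-3, 27, -12).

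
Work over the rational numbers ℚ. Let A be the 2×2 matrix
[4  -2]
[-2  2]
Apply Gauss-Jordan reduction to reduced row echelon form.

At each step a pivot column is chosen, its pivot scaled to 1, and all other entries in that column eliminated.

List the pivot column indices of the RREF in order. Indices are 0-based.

step 1: normalize row 0 (÷4) = (1, -1/2)
  row 1: subtract -2×row0 = (0, 1)
step 2: normalize row 1 (÷1) = (0, 1)
  row 0: subtract -1/2×row1 = (1, 0)

pivot columns: 0, 1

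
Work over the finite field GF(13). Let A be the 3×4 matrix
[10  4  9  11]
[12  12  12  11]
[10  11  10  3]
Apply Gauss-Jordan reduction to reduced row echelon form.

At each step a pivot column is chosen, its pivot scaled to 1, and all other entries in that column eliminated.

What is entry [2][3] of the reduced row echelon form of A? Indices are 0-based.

M[2][3] = 7

step 1: normalize row 0 (÷10) = (1, 3, 10, 5)
  row 1: subtract 12×row0 = (0, 2, 9, 3)
  row 2: subtract 10×row0 = (0, 7, 1, 5)
step 2: normalize row 1 (÷2) = (0, 1, 11, 8)
  row 0: subtract 3×row1 = (1, 0, 3, 7)
  row 2: subtract 7×row1 = (0, 0, 2, 1)
step 3: normalize row 2 (÷2) = (0, 0, 1, 7)
  row 0: subtract 3×row2 = (1, 0, 0, 12)
  row 1: subtract 11×row2 = (0, 1, 0, 9)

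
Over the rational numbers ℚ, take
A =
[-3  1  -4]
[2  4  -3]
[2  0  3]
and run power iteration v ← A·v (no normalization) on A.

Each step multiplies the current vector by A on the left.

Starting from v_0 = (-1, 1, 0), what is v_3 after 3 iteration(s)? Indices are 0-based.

v_3 = (20, 78, 2)

v_0 = (-1, 1, 0).
v_1 = A·v_0 = (4, 2, -2).
v_2 = A·v_1 = (-2, 22, 2).
v_3 = A·v_2 = (20, 78, 2).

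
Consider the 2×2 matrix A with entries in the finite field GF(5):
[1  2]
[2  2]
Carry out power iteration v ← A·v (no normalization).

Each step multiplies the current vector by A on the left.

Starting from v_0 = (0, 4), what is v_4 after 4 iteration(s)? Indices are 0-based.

v_0 = (0, 4).
v_1 = A·v_0 = (3, 3).
v_2 = A·v_1 = (4, 2).
v_3 = A·v_2 = (3, 2).
v_4 = A·v_3 = (2, 0).

v_4 = (2, 0)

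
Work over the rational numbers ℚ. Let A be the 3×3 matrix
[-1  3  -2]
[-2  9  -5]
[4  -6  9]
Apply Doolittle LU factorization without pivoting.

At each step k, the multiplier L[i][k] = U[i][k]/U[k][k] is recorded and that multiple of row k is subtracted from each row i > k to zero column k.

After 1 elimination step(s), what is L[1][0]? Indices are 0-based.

Step 1: pivot at (0,0) is -1.
  row1 ← row1 − (2)·row0  ⇒  L[1][0]=2, U row1=(0, 3, -1)
  row2 ← row2 − (-4)·row0  ⇒  L[2][0]=-4, U row2=(0, 6, 1)

L[1][0] = 2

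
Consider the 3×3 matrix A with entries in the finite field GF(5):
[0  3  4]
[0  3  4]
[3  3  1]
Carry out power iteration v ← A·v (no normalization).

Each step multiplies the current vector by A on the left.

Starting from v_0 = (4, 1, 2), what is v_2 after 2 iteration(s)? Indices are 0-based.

v_0 = (4, 1, 2).
v_1 = A·v_0 = (1, 1, 2).
v_2 = A·v_1 = (1, 1, 3).

v_2 = (1, 1, 3)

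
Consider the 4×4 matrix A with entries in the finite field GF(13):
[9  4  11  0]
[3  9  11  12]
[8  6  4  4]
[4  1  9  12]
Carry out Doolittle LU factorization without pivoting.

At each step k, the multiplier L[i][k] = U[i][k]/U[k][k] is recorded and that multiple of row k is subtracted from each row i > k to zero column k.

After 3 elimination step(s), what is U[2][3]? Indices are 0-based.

U[2][3] = 3

[col 0] pivot 9
  R1 -= 9*R0 → (0, 12, 3, 12)  (L[1][0] := 9)
  R2 -= 11*R0 → (0, 1, 0, 4)  (L[2][0] := 11)
  R3 -= 12*R0 → (0, 5, 7, 12)  (L[3][0] := 12)
[col 1] pivot 12
  R2 -= 12*R1 → (0, 0, 3, 3)  (L[2][1] := 12)
  R3 -= 8*R1 → (0, 0, 9, 7)  (L[3][1] := 8)
[col 2] pivot 3
  R3 -= 3*R2 → (0, 0, 0, 11)  (L[3][2] := 3)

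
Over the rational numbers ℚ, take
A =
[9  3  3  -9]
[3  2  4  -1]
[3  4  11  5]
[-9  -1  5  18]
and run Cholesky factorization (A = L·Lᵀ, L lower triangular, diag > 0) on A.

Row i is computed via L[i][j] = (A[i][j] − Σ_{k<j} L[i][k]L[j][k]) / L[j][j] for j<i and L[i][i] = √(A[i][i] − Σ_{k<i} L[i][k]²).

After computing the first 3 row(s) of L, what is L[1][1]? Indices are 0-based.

Step 1: L[0][0] = √(9) = 3.
  L[1][0] = (3) / L[0][0] = 1.
Step 2: L[1][1] = √(1) = 1.
  L[2][0] = (3) / L[0][0] = 1.
  L[2][1] = (3) / L[1][1] = 3.
Step 3: L[2][2] = √(1) = 1.

L[1][1] = 1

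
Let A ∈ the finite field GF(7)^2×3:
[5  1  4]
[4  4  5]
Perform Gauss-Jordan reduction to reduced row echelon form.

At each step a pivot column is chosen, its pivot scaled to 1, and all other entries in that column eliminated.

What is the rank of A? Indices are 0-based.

[1] R0 /= 5  ⇒  (1, 3, 5)
     R1 -= 4·R0  ⇒  (0, 6, 6)
[2] R1 /= 6  ⇒  (0, 1, 1)
     R0 -= 3·R1  ⇒  (1, 0, 2)

rank = 2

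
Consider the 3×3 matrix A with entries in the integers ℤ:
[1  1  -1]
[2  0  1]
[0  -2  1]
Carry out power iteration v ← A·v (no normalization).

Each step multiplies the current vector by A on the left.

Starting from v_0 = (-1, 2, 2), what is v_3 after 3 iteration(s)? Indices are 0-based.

v_3 = (-1, 0, 6)

v_0 = (-1, 2, 2).
v_1 = A·v_0 = (-1, 0, -2).
v_2 = A·v_1 = (1, -4, -2).
v_3 = A·v_2 = (-1, 0, 6).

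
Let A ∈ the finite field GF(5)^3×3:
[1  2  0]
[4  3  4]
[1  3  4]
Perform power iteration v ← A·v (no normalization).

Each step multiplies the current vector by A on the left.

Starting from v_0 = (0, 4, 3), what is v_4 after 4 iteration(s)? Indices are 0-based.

v_4 = (2, 3, 0)

v_0 = (0, 4, 3).
v_1 = A·v_0 = (3, 4, 4).
v_2 = A·v_1 = (1, 0, 1).
v_3 = A·v_2 = (1, 3, 0).
v_4 = A·v_3 = (2, 3, 0).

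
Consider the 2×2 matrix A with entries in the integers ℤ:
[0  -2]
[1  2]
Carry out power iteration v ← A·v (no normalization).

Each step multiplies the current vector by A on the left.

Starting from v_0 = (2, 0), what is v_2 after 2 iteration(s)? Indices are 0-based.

v_0 = (2, 0).
v_1 = A·v_0 = (0, 2).
v_2 = A·v_1 = (-4, 4).

v_2 = (-4, 4)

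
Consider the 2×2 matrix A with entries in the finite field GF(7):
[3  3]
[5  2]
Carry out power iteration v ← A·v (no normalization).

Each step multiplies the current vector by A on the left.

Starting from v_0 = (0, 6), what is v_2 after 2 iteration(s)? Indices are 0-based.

v_2 = (6, 2)

v_0 = (0, 6).
v_1 = A·v_0 = (4, 5).
v_2 = A·v_1 = (6, 2).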